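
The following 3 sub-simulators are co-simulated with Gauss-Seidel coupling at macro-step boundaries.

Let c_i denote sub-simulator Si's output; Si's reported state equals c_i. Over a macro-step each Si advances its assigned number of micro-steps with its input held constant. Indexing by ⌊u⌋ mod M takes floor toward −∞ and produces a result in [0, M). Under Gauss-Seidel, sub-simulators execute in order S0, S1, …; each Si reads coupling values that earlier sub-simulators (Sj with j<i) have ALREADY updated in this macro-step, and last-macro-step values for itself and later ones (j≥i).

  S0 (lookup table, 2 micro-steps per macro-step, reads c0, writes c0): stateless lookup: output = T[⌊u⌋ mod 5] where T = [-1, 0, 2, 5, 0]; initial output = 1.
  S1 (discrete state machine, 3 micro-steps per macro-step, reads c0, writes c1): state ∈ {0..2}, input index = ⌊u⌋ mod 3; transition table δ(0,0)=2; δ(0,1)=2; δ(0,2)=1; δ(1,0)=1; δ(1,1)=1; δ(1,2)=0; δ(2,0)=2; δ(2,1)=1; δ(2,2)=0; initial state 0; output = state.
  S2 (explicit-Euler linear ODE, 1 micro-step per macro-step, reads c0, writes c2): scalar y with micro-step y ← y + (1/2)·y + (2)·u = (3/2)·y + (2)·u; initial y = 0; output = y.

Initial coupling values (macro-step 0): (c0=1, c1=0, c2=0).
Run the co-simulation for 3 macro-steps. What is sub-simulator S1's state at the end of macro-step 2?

macro 1: S0 reads c0=1 → after 2×micro: 0; S1 reads c0=0 → after 3×micro: 2; S2 reads c0=0 → after 1×micro: 0 ⇒ (c0=0, c1=2, c2=0)
macro 2: S0 reads c0=0 → after 2×micro: -1; S1 reads c0=-1 → after 3×micro: 0; S2 reads c0=-1 → after 1×micro: -2 ⇒ (c0=-1, c1=0, c2=-2)
macro 3: S0 reads c0=-1 → after 2×micro: 0; S1 reads c0=0 → after 3×micro: 2; S2 reads c0=0 → after 1×micro: -3 ⇒ (c0=0, c1=2, c2=-3)

S1 state at macro-step 2 = 0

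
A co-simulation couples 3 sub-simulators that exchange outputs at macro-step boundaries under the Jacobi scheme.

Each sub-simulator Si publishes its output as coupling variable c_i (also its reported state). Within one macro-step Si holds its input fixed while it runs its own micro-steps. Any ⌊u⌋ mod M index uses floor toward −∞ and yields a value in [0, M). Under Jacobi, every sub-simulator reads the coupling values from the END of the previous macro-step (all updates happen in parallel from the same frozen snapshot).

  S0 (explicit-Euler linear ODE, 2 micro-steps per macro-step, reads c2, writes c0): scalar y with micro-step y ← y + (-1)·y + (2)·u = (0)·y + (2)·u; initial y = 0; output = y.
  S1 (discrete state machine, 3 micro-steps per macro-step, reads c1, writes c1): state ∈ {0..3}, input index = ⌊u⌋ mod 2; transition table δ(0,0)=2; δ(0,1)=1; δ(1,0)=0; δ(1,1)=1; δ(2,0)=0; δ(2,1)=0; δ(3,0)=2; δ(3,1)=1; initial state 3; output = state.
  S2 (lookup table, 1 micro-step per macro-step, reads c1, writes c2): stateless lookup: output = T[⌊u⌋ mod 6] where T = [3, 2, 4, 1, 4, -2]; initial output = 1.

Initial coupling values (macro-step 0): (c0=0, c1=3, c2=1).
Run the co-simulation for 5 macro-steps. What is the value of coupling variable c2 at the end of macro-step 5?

c2 at macro-step 5 = 2

macro 1: S0 reads c2=1 → after 2×micro: 2; S1 reads c1=3 → after 3×micro: 1; S2 reads c1=3 → after 1×micro: 1 ⇒ (c0=2, c1=1, c2=1)
macro 2: S0 reads c2=1 → after 2×micro: 2; S1 reads c1=1 → after 3×micro: 1; S2 reads c1=1 → after 1×micro: 2 ⇒ (c0=2, c1=1, c2=2)
macro 3: S0 reads c2=2 → after 2×micro: 4; S1 reads c1=1 → after 3×micro: 1; S2 reads c1=1 → after 1×micro: 2 ⇒ (c0=4, c1=1, c2=2)
macro 4: S0 reads c2=2 → after 2×micro: 4; S1 reads c1=1 → after 3×micro: 1; S2 reads c1=1 → after 1×micro: 2 ⇒ (c0=4, c1=1, c2=2)
macro 5: S0 reads c2=2 → after 2×micro: 4; S1 reads c1=1 → after 3×micro: 1; S2 reads c1=1 → after 1×micro: 2 ⇒ (c0=4, c1=1, c2=2)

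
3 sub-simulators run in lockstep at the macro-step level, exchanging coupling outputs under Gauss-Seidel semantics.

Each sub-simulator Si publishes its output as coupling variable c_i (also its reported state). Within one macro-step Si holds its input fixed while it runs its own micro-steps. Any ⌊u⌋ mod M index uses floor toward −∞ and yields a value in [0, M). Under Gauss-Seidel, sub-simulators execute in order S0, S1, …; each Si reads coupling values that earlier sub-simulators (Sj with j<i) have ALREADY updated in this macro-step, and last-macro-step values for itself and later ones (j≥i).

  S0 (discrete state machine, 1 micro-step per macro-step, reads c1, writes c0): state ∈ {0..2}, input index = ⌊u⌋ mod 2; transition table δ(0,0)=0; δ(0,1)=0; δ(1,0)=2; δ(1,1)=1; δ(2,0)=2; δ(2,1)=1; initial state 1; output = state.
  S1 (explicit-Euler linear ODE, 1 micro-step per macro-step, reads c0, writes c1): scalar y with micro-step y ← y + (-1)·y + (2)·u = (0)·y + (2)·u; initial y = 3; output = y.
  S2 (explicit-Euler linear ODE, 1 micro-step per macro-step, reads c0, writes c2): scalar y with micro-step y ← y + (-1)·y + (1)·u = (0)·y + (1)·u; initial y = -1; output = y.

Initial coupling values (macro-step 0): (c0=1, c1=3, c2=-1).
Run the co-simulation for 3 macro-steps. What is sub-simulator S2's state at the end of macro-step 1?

S2 state at macro-step 1 = 1

macro 1: S0 reads c1=3 → after 1×micro: 1; S1 reads c0=1 → after 1×micro: 2; S2 reads c0=1 → after 1×micro: 1 ⇒ (c0=1, c1=2, c2=1)
macro 2: S0 reads c1=2 → after 1×micro: 2; S1 reads c0=2 → after 1×micro: 4; S2 reads c0=2 → after 1×micro: 2 ⇒ (c0=2, c1=4, c2=2)
macro 3: S0 reads c1=4 → after 1×micro: 2; S1 reads c0=2 → after 1×micro: 4; S2 reads c0=2 → after 1×micro: 2 ⇒ (c0=2, c1=4, c2=2)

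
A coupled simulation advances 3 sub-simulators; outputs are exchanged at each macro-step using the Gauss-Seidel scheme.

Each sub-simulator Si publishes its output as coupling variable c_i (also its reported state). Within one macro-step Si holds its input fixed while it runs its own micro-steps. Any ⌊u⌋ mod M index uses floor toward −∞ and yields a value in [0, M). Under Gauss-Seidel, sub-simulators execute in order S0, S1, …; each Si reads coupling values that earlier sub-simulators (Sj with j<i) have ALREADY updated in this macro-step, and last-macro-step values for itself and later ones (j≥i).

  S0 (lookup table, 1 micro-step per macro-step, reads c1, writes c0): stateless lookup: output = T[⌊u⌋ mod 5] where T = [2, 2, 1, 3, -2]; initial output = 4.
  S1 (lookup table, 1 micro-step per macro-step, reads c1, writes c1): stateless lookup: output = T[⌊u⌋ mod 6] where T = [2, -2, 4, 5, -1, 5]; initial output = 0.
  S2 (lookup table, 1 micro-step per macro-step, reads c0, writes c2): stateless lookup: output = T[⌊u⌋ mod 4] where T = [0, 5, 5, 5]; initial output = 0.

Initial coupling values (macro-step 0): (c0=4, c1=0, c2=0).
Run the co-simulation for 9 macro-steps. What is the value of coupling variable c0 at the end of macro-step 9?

c0 at macro-step 9 = 2

macro 1: S0 reads c1=0 → after 1×micro: 2; S1 reads c1=0 → after 1×micro: 2; S2 reads c0=2 → after 1×micro: 5 ⇒ (c0=2, c1=2, c2=5)
macro 2: S0 reads c1=2 → after 1×micro: 1; S1 reads c1=2 → after 1×micro: 4; S2 reads c0=1 → after 1×micro: 5 ⇒ (c0=1, c1=4, c2=5)
macro 3: S0 reads c1=4 → after 1×micro: -2; S1 reads c1=4 → after 1×micro: -1; S2 reads c0=-2 → after 1×micro: 5 ⇒ (c0=-2, c1=-1, c2=5)
macro 4: S0 reads c1=-1 → after 1×micro: -2; S1 reads c1=-1 → after 1×micro: 5; S2 reads c0=-2 → after 1×micro: 5 ⇒ (c0=-2, c1=5, c2=5)
macro 5: S0 reads c1=5 → after 1×micro: 2; S1 reads c1=5 → after 1×micro: 5; S2 reads c0=2 → after 1×micro: 5 ⇒ (c0=2, c1=5, c2=5)
macro 6: S0 reads c1=5 → after 1×micro: 2; S1 reads c1=5 → after 1×micro: 5; S2 reads c0=2 → after 1×micro: 5 ⇒ (c0=2, c1=5, c2=5)
macro 7: S0 reads c1=5 → after 1×micro: 2; S1 reads c1=5 → after 1×micro: 5; S2 reads c0=2 → after 1×micro: 5 ⇒ (c0=2, c1=5, c2=5)
macro 8: S0 reads c1=5 → after 1×micro: 2; S1 reads c1=5 → after 1×micro: 5; S2 reads c0=2 → after 1×micro: 5 ⇒ (c0=2, c1=5, c2=5)
macro 9: S0 reads c1=5 → after 1×micro: 2; S1 reads c1=5 → after 1×micro: 5; S2 reads c0=2 → after 1×micro: 5 ⇒ (c0=2, c1=5, c2=5)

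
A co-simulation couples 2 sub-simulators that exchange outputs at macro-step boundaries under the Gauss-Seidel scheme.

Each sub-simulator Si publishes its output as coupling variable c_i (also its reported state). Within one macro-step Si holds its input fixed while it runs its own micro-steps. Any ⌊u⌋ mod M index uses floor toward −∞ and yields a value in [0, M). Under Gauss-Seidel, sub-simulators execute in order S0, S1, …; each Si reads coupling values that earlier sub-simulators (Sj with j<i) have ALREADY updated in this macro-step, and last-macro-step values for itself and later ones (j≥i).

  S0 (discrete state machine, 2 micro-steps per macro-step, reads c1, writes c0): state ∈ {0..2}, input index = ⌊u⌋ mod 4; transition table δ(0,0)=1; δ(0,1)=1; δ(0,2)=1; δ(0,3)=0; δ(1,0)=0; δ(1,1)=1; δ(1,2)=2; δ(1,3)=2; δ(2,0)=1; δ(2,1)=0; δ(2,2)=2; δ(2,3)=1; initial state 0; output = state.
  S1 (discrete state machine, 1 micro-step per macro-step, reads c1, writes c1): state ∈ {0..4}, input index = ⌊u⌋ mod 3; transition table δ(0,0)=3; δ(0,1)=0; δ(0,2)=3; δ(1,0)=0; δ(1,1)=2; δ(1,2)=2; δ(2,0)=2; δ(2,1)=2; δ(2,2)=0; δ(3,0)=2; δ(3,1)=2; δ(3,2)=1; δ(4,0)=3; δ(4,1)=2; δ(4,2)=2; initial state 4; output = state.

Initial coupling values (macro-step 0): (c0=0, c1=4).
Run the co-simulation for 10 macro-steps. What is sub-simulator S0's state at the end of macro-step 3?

macro 1: S0 reads c1=4 → after 2×micro: 0; S1 reads c1=4 → after 1×micro: 2 ⇒ (c0=0, c1=2)
macro 2: S0 reads c1=2 → after 2×micro: 2; S1 reads c1=2 → after 1×micro: 0 ⇒ (c0=2, c1=0)
macro 3: S0 reads c1=0 → after 2×micro: 0; S1 reads c1=0 → after 1×micro: 3 ⇒ (c0=0, c1=3)
macro 4: S0 reads c1=3 → after 2×micro: 0; S1 reads c1=3 → after 1×micro: 2 ⇒ (c0=0, c1=2)
macro 5: S0 reads c1=2 → after 2×micro: 2; S1 reads c1=2 → after 1×micro: 0 ⇒ (c0=2, c1=0)
macro 6: S0 reads c1=0 → after 2×micro: 0; S1 reads c1=0 → after 1×micro: 3 ⇒ (c0=0, c1=3)
macro 7: S0 reads c1=3 → after 2×micro: 0; S1 reads c1=3 → after 1×micro: 2 ⇒ (c0=0, c1=2)
macro 8: S0 reads c1=2 → after 2×micro: 2; S1 reads c1=2 → after 1×micro: 0 ⇒ (c0=2, c1=0)
macro 9: S0 reads c1=0 → after 2×micro: 0; S1 reads c1=0 → after 1×micro: 3 ⇒ (c0=0, c1=3)
macro 10: S0 reads c1=3 → after 2×micro: 0; S1 reads c1=3 → after 1×micro: 2 ⇒ (c0=0, c1=2)

S0 state at macro-step 3 = 0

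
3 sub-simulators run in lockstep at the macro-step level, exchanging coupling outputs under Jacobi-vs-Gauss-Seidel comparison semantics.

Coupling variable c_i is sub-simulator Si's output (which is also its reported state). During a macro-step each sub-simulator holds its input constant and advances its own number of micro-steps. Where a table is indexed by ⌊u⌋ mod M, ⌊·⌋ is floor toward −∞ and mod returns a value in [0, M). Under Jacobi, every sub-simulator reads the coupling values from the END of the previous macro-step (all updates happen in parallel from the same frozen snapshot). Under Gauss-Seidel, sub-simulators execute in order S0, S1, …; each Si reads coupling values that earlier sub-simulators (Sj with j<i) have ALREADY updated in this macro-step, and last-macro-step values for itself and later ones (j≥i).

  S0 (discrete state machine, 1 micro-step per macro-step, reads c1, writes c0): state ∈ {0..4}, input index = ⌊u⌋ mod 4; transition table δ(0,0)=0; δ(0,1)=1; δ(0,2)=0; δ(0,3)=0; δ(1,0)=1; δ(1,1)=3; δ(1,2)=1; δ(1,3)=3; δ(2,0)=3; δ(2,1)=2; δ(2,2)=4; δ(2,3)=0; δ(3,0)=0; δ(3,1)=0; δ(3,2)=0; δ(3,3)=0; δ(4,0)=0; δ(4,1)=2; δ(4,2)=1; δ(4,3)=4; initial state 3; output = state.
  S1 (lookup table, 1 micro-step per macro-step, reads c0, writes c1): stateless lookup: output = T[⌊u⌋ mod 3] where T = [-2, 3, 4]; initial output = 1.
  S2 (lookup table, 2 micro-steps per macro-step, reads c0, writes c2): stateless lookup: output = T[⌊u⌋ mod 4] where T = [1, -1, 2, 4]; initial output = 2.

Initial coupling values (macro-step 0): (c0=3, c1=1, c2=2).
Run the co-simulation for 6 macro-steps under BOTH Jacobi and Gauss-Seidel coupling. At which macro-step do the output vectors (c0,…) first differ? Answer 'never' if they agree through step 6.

first divergence at macro-step: 1

[Jacobi] macro 1: S0 reads c1=1 → after 1×micro: 0; S1 reads c0=3 → after 1×micro: -2; S2 reads c0=3 → after 2×micro: 4 ⇒ (c0=0, c1=-2, c2=4)
[Jacobi] macro 2: S0 reads c1=-2 → after 1×micro: 0; S1 reads c0=0 → after 1×micro: -2; S2 reads c0=0 → after 2×micro: 1 ⇒ (c0=0, c1=-2, c2=1)
[Jacobi] macro 3: S0 reads c1=-2 → after 1×micro: 0; S1 reads c0=0 → after 1×micro: -2; S2 reads c0=0 → after 2×micro: 1 ⇒ (c0=0, c1=-2, c2=1)
[Jacobi] macro 4: S0 reads c1=-2 → after 1×micro: 0; S1 reads c0=0 → after 1×micro: -2; S2 reads c0=0 → after 2×micro: 1 ⇒ (c0=0, c1=-2, c2=1)
[Jacobi] macro 5: S0 reads c1=-2 → after 1×micro: 0; S1 reads c0=0 → after 1×micro: -2; S2 reads c0=0 → after 2×micro: 1 ⇒ (c0=0, c1=-2, c2=1)
[Jacobi] macro 6: S0 reads c1=-2 → after 1×micro: 0; S1 reads c0=0 → after 1×micro: -2; S2 reads c0=0 → after 2×micro: 1 ⇒ (c0=0, c1=-2, c2=1)
[Gauss-Seidel] macro 1: S0 reads c1=1 → after 1×micro: 0; S1 reads c0=0 → after 1×micro: -2; S2 reads c0=0 → after 2×micro: 1 ⇒ (c0=0, c1=-2, c2=1)
[Gauss-Seidel] macro 2: S0 reads c1=-2 → after 1×micro: 0; S1 reads c0=0 → after 1×micro: -2; S2 reads c0=0 → after 2×micro: 1 ⇒ (c0=0, c1=-2, c2=1)
[Gauss-Seidel] macro 3: S0 reads c1=-2 → after 1×micro: 0; S1 reads c0=0 → after 1×micro: -2; S2 reads c0=0 → after 2×micro: 1 ⇒ (c0=0, c1=-2, c2=1)
[Gauss-Seidel] macro 4: S0 reads c1=-2 → after 1×micro: 0; S1 reads c0=0 → after 1×micro: -2; S2 reads c0=0 → after 2×micro: 1 ⇒ (c0=0, c1=-2, c2=1)
[Gauss-Seidel] macro 5: S0 reads c1=-2 → after 1×micro: 0; S1 reads c0=0 → after 1×micro: -2; S2 reads c0=0 → after 2×micro: 1 ⇒ (c0=0, c1=-2, c2=1)
[Gauss-Seidel] macro 6: S0 reads c1=-2 → after 1×micro: 0; S1 reads c0=0 → after 1×micro: -2; S2 reads c0=0 → after 2×micro: 1 ⇒ (c0=0, c1=-2, c2=1)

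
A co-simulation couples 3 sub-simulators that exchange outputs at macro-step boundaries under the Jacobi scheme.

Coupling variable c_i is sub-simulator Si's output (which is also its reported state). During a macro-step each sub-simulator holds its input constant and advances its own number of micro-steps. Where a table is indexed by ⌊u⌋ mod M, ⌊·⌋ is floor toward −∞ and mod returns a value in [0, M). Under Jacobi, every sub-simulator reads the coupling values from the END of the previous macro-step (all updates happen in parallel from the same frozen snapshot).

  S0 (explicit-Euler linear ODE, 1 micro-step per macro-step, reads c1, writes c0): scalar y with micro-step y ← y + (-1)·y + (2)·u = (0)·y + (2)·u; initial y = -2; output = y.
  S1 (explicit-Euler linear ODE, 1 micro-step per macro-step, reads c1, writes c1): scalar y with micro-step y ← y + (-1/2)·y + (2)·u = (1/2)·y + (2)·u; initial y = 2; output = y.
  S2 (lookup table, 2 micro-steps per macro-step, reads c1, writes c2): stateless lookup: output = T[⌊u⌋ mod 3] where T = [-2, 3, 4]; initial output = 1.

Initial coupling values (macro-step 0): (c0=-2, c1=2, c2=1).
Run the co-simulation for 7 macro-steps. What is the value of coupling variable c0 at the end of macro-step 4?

c0 at macro-step 4 = 125/2

macro 1: S0 reads c1=2 → after 1×micro: 4; S1 reads c1=2 → after 1×micro: 5; S2 reads c1=2 → after 2×micro: 4 ⇒ (c0=4, c1=5, c2=4)
macro 2: S0 reads c1=5 → after 1×micro: 10; S1 reads c1=5 → after 1×micro: 25/2; S2 reads c1=5 → after 2×micro: 4 ⇒ (c0=10, c1=25/2, c2=4)
macro 3: S0 reads c1=25/2 → after 1×micro: 25; S1 reads c1=25/2 → after 1×micro: 125/4; S2 reads c1=25/2 → after 2×micro: -2 ⇒ (c0=25, c1=125/4, c2=-2)
macro 4: S0 reads c1=125/4 → after 1×micro: 125/2; S1 reads c1=125/4 → after 1×micro: 625/8; S2 reads c1=125/4 → after 2×micro: 3 ⇒ (c0=125/2, c1=625/8, c2=3)
macro 5: S0 reads c1=625/8 → after 1×micro: 625/4; S1 reads c1=625/8 → after 1×micro: 3125/16; S2 reads c1=625/8 → after 2×micro: -2 ⇒ (c0=625/4, c1=3125/16, c2=-2)
macro 6: S0 reads c1=3125/16 → after 1×micro: 3125/8; S1 reads c1=3125/16 → after 1×micro: 15625/32; S2 reads c1=3125/16 → after 2×micro: -2 ⇒ (c0=3125/8, c1=15625/32, c2=-2)
macro 7: S0 reads c1=15625/32 → after 1×micro: 15625/16; S1 reads c1=15625/32 → after 1×micro: 78125/64; S2 reads c1=15625/32 → after 2×micro: 4 ⇒ (c0=15625/16, c1=78125/64, c2=4)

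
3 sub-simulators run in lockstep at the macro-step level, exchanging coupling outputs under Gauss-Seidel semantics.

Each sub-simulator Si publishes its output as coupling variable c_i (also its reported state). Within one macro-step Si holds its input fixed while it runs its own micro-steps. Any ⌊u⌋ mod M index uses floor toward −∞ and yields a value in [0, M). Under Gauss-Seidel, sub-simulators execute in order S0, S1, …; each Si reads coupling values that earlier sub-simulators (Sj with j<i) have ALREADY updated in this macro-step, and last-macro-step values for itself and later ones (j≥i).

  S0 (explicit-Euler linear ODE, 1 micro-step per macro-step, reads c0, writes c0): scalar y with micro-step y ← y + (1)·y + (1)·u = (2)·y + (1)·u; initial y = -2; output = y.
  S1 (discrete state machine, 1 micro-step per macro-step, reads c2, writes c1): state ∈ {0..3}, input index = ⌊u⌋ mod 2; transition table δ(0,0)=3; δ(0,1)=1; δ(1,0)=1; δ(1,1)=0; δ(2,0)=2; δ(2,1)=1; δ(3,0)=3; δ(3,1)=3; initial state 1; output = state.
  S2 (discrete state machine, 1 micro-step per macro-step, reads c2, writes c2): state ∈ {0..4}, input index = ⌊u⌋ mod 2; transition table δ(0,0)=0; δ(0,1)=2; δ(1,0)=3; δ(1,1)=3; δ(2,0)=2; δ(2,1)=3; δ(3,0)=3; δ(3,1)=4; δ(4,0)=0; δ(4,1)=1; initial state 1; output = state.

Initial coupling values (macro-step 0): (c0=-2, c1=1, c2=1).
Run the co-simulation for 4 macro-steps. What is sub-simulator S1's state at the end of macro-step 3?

macro 1: S0 reads c0=-2 → after 1×micro: -6; S1 reads c2=1 → after 1×micro: 0; S2 reads c2=1 → after 1×micro: 3 ⇒ (c0=-6, c1=0, c2=3)
macro 2: S0 reads c0=-6 → after 1×micro: -18; S1 reads c2=3 → after 1×micro: 1; S2 reads c2=3 → after 1×micro: 4 ⇒ (c0=-18, c1=1, c2=4)
macro 3: S0 reads c0=-18 → after 1×micro: -54; S1 reads c2=4 → after 1×micro: 1; S2 reads c2=4 → after 1×micro: 0 ⇒ (c0=-54, c1=1, c2=0)
macro 4: S0 reads c0=-54 → after 1×micro: -162; S1 reads c2=0 → after 1×micro: 1; S2 reads c2=0 → after 1×micro: 0 ⇒ (c0=-162, c1=1, c2=0)

S1 state at macro-step 3 = 1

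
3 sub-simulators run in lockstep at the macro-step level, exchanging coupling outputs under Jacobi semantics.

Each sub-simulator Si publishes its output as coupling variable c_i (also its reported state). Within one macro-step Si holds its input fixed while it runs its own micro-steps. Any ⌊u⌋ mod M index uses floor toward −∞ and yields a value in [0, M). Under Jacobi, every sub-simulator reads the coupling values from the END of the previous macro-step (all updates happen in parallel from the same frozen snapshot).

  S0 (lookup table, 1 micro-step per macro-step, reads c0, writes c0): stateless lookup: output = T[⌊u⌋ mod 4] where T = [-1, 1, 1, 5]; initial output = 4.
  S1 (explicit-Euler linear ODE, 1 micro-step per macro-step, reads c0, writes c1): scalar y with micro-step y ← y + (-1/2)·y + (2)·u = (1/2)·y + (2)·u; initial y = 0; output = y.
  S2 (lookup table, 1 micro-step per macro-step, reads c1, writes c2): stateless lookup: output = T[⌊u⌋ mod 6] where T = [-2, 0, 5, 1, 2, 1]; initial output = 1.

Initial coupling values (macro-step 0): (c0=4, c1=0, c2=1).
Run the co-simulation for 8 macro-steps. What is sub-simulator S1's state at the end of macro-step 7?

macro 1: S0 reads c0=4 → after 1×micro: -1; S1 reads c0=4 → after 1×micro: 8; S2 reads c1=0 → after 1×micro: -2 ⇒ (c0=-1, c1=8, c2=-2)
macro 2: S0 reads c0=-1 → after 1×micro: 5; S1 reads c0=-1 → after 1×micro: 2; S2 reads c1=8 → after 1×micro: 5 ⇒ (c0=5, c1=2, c2=5)
macro 3: S0 reads c0=5 → after 1×micro: 1; S1 reads c0=5 → after 1×micro: 11; S2 reads c1=2 → after 1×micro: 5 ⇒ (c0=1, c1=11, c2=5)
macro 4: S0 reads c0=1 → after 1×micro: 1; S1 reads c0=1 → after 1×micro: 15/2; S2 reads c1=11 → after 1×micro: 1 ⇒ (c0=1, c1=15/2, c2=1)
macro 5: S0 reads c0=1 → after 1×micro: 1; S1 reads c0=1 → after 1×micro: 23/4; S2 reads c1=15/2 → after 1×micro: 0 ⇒ (c0=1, c1=23/4, c2=0)
macro 6: S0 reads c0=1 → after 1×micro: 1; S1 reads c0=1 → after 1×micro: 39/8; S2 reads c1=23/4 → after 1×micro: 1 ⇒ (c0=1, c1=39/8, c2=1)
macro 7: S0 reads c0=1 → after 1×micro: 1; S1 reads c0=1 → after 1×micro: 71/16; S2 reads c1=39/8 → after 1×micro: 2 ⇒ (c0=1, c1=71/16, c2=2)
macro 8: S0 reads c0=1 → after 1×micro: 1; S1 reads c0=1 → after 1×micro: 135/32; S2 reads c1=71/16 → after 1×micro: 2 ⇒ (c0=1, c1=135/32, c2=2)

S1 state at macro-step 7 = 71/16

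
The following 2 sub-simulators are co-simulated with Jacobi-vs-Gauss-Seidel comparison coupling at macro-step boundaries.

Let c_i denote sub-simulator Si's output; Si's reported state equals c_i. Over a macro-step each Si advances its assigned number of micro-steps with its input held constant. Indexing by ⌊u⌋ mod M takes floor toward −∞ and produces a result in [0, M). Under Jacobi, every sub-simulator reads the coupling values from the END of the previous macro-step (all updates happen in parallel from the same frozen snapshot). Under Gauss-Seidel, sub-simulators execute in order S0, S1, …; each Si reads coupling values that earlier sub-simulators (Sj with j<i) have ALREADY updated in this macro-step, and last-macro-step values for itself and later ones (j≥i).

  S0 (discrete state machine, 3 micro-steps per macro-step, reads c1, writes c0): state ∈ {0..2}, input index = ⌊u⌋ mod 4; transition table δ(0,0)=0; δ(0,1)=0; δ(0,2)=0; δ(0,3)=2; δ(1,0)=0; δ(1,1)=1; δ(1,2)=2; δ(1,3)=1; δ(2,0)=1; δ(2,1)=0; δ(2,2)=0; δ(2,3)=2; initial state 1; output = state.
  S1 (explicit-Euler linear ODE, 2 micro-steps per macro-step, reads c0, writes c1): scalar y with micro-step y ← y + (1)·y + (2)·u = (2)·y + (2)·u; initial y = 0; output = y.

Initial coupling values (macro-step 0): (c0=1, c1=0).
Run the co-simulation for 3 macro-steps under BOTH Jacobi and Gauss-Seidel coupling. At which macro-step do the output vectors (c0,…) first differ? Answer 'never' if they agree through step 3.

first divergence at macro-step: 1

[Jacobi] macro 1: S0 reads c1=0 → after 3×micro: 0; S1 reads c0=1 → after 2×micro: 6 ⇒ (c0=0, c1=6)
[Jacobi] macro 2: S0 reads c1=6 → after 3×micro: 0; S1 reads c0=0 → after 2×micro: 24 ⇒ (c0=0, c1=24)
[Jacobi] macro 3: S0 reads c1=24 → after 3×micro: 0; S1 reads c0=0 → after 2×micro: 96 ⇒ (c0=0, c1=96)
[Gauss-Seidel] macro 1: S0 reads c1=0 → after 3×micro: 0; S1 reads c0=0 → after 2×micro: 0 ⇒ (c0=0, c1=0)
[Gauss-Seidel] macro 2: S0 reads c1=0 → after 3×micro: 0; S1 reads c0=0 → after 2×micro: 0 ⇒ (c0=0, c1=0)
[Gauss-Seidel] macro 3: S0 reads c1=0 → after 3×micro: 0; S1 reads c0=0 → after 2×micro: 0 ⇒ (c0=0, c1=0)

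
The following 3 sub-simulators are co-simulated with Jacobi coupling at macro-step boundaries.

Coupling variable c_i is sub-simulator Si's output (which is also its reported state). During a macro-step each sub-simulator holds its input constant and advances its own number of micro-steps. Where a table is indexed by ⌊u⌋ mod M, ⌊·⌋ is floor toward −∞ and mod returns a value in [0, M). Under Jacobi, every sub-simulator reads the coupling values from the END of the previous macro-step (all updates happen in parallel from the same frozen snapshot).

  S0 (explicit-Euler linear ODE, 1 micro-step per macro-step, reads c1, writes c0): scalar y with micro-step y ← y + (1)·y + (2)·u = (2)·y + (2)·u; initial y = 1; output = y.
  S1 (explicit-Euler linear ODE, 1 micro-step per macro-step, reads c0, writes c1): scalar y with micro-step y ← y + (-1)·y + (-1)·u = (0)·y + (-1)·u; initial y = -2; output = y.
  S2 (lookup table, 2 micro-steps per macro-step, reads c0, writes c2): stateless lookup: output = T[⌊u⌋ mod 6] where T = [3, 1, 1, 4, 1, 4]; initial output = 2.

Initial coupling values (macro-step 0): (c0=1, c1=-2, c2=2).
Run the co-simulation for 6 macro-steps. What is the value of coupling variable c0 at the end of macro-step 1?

macro 1: S0 reads c1=-2 → after 1×micro: -2; S1 reads c0=1 → after 1×micro: -1; S2 reads c0=1 → after 2×micro: 1 ⇒ (c0=-2, c1=-1, c2=1)
macro 2: S0 reads c1=-1 → after 1×micro: -6; S1 reads c0=-2 → after 1×micro: 2; S2 reads c0=-2 → after 2×micro: 1 ⇒ (c0=-6, c1=2, c2=1)
macro 3: S0 reads c1=2 → after 1×micro: -8; S1 reads c0=-6 → after 1×micro: 6; S2 reads c0=-6 → after 2×micro: 3 ⇒ (c0=-8, c1=6, c2=3)
macro 4: S0 reads c1=6 → after 1×micro: -4; S1 reads c0=-8 → after 1×micro: 8; S2 reads c0=-8 → after 2×micro: 1 ⇒ (c0=-4, c1=8, c2=1)
macro 5: S0 reads c1=8 → after 1×micro: 8; S1 reads c0=-4 → after 1×micro: 4; S2 reads c0=-4 → after 2×micro: 1 ⇒ (c0=8, c1=4, c2=1)
macro 6: S0 reads c1=4 → after 1×micro: 24; S1 reads c0=8 → after 1×micro: -8; S2 reads c0=8 → after 2×micro: 1 ⇒ (c0=24, c1=-8, c2=1)

c0 at macro-step 1 = -2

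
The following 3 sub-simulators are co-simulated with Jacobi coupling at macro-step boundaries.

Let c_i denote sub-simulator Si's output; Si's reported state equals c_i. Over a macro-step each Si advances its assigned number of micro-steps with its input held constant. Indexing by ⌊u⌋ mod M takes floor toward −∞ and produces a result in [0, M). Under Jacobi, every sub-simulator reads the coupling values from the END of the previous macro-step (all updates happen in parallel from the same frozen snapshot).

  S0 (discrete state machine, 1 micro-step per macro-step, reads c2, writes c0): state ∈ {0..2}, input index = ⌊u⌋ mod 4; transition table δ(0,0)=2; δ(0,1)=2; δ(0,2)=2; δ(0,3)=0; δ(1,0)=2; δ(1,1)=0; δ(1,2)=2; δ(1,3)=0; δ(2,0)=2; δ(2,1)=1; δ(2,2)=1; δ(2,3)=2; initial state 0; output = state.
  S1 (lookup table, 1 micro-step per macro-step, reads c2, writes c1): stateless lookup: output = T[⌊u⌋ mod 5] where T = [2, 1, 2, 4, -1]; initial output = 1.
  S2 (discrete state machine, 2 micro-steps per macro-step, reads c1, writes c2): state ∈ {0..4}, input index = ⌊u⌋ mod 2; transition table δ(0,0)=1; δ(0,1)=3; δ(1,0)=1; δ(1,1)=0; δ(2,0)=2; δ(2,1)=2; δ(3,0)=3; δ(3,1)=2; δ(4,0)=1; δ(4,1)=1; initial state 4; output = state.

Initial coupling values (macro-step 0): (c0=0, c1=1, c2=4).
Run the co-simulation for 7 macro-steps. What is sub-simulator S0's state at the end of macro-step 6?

S0 state at macro-step 6 = 2

macro 1: S0 reads c2=4 → after 1×micro: 2; S1 reads c2=4 → after 1×micro: -1; S2 reads c1=1 → after 2×micro: 0 ⇒ (c0=2, c1=-1, c2=0)
macro 2: S0 reads c2=0 → after 1×micro: 2; S1 reads c2=0 → after 1×micro: 2; S2 reads c1=-1 → after 2×micro: 2 ⇒ (c0=2, c1=2, c2=2)
macro 3: S0 reads c2=2 → after 1×micro: 1; S1 reads c2=2 → after 1×micro: 2; S2 reads c1=2 → after 2×micro: 2 ⇒ (c0=1, c1=2, c2=2)
macro 4: S0 reads c2=2 → after 1×micro: 2; S1 reads c2=2 → after 1×micro: 2; S2 reads c1=2 → after 2×micro: 2 ⇒ (c0=2, c1=2, c2=2)
macro 5: S0 reads c2=2 → after 1×micro: 1; S1 reads c2=2 → after 1×micro: 2; S2 reads c1=2 → after 2×micro: 2 ⇒ (c0=1, c1=2, c2=2)
macro 6: S0 reads c2=2 → after 1×micro: 2; S1 reads c2=2 → after 1×micro: 2; S2 reads c1=2 → after 2×micro: 2 ⇒ (c0=2, c1=2, c2=2)
macro 7: S0 reads c2=2 → after 1×micro: 1; S1 reads c2=2 → after 1×micro: 2; S2 reads c1=2 → after 2×micro: 2 ⇒ (c0=1, c1=2, c2=2)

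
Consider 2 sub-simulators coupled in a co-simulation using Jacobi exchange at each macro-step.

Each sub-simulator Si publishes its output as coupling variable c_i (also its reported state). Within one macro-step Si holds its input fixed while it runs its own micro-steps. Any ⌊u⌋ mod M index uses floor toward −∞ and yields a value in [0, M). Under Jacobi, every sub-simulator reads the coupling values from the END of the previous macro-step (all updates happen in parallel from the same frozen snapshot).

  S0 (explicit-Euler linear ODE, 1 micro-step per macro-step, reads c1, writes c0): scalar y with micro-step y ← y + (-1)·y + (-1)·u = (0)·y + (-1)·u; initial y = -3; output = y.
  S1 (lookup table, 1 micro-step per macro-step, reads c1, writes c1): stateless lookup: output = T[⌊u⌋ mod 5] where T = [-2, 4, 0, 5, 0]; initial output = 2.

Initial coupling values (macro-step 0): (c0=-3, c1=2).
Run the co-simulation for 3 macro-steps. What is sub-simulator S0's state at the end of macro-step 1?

macro 1: S0 reads c1=2 → after 1×micro: -2; S1 reads c1=2 → after 1×micro: 0 ⇒ (c0=-2, c1=0)
macro 2: S0 reads c1=0 → after 1×micro: 0; S1 reads c1=0 → after 1×micro: -2 ⇒ (c0=0, c1=-2)
macro 3: S0 reads c1=-2 → after 1×micro: 2; S1 reads c1=-2 → after 1×micro: 5 ⇒ (c0=2, c1=5)

S0 state at macro-step 1 = -2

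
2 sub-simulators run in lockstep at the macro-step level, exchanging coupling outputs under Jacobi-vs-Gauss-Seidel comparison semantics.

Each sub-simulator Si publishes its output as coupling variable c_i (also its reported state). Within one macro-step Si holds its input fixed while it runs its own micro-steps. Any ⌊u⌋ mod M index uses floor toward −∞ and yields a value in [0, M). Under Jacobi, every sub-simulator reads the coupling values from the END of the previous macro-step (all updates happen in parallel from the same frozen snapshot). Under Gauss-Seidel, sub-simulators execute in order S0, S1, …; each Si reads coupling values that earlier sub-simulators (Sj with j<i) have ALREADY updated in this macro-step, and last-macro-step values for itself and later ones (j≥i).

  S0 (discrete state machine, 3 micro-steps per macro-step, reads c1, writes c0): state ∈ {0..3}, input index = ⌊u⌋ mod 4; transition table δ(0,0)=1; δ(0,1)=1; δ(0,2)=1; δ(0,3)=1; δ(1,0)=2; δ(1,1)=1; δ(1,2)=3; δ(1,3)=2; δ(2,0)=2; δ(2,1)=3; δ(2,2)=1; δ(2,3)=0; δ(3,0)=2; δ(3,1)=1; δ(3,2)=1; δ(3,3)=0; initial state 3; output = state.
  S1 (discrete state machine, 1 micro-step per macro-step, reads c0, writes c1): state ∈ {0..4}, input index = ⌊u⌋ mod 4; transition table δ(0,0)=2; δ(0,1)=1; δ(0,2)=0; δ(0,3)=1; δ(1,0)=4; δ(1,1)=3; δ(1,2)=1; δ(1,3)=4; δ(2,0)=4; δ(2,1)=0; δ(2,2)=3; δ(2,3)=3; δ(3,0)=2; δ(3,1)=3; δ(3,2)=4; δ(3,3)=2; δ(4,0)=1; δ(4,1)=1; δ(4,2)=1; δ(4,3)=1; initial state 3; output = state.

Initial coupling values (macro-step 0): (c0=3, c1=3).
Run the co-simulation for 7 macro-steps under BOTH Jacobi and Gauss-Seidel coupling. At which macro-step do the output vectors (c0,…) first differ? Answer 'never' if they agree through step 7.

first divergence at macro-step: 1

[Jacobi] macro 1: S0 reads c1=3 → after 3×micro: 2; S1 reads c0=3 → after 1×micro: 2 ⇒ (c0=2, c1=2)
[Jacobi] macro 2: S0 reads c1=2 → after 3×micro: 1; S1 reads c0=2 → after 1×micro: 3 ⇒ (c0=1, c1=3)
[Jacobi] macro 3: S0 reads c1=3 → after 3×micro: 1; S1 reads c0=1 → after 1×micro: 3 ⇒ (c0=1, c1=3)
[Jacobi] macro 4: S0 reads c1=3 → after 3×micro: 1; S1 reads c0=1 → after 1×micro: 3 ⇒ (c0=1, c1=3)
[Jacobi] macro 5: S0 reads c1=3 → after 3×micro: 1; S1 reads c0=1 → after 1×micro: 3 ⇒ (c0=1, c1=3)
[Jacobi] macro 6: S0 reads c1=3 → after 3×micro: 1; S1 reads c0=1 → after 1×micro: 3 ⇒ (c0=1, c1=3)
[Jacobi] macro 7: S0 reads c1=3 → after 3×micro: 1; S1 reads c0=1 → after 1×micro: 3 ⇒ (c0=1, c1=3)
[Gauss-Seidel] macro 1: S0 reads c1=3 → after 3×micro: 2; S1 reads c0=2 → after 1×micro: 4 ⇒ (c0=2, c1=4)
[Gauss-Seidel] macro 2: S0 reads c1=4 → after 3×micro: 2; S1 reads c0=2 → after 1×micro: 1 ⇒ (c0=2, c1=1)
[Gauss-Seidel] macro 3: S0 reads c1=1 → after 3×micro: 1; S1 reads c0=1 → after 1×micro: 3 ⇒ (c0=1, c1=3)
[Gauss-Seidel] macro 4: S0 reads c1=3 → after 3×micro: 1; S1 reads c0=1 → after 1×micro: 3 ⇒ (c0=1, c1=3)
[Gauss-Seidel] macro 5: S0 reads c1=3 → after 3×micro: 1; S1 reads c0=1 → after 1×micro: 3 ⇒ (c0=1, c1=3)
[Gauss-Seidel] macro 6: S0 reads c1=3 → after 3×micro: 1; S1 reads c0=1 → after 1×micro: 3 ⇒ (c0=1, c1=3)
[Gauss-Seidel] macro 7: S0 reads c1=3 → after 3×micro: 1; S1 reads c0=1 → after 1×micro: 3 ⇒ (c0=1, c1=3)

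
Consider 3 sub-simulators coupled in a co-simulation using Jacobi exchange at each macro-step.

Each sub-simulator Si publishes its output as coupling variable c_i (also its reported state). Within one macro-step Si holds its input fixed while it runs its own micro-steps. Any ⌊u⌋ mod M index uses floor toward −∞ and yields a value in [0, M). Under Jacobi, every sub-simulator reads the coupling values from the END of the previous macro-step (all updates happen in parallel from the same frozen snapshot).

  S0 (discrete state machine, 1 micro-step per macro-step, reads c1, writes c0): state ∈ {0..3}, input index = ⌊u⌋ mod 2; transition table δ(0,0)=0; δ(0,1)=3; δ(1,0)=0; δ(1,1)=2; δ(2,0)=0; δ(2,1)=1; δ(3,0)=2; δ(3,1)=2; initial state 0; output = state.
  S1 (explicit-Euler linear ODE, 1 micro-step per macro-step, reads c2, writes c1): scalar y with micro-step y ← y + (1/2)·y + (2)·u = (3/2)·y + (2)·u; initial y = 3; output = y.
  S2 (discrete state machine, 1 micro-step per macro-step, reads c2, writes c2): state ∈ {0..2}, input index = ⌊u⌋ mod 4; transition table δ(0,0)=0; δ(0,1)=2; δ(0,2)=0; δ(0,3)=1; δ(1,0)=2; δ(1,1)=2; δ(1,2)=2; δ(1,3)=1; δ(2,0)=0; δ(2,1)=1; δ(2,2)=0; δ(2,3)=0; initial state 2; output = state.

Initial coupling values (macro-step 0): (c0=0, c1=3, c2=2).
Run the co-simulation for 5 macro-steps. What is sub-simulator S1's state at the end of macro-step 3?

S1 state at macro-step 3 = 153/8

macro 1: S0 reads c1=3 → after 1×micro: 3; S1 reads c2=2 → after 1×micro: 17/2; S2 reads c2=2 → after 1×micro: 0 ⇒ (c0=3, c1=17/2, c2=0)
macro 2: S0 reads c1=17/2 → after 1×micro: 2; S1 reads c2=0 → after 1×micro: 51/4; S2 reads c2=0 → after 1×micro: 0 ⇒ (c0=2, c1=51/4, c2=0)
macro 3: S0 reads c1=51/4 → after 1×micro: 0; S1 reads c2=0 → after 1×micro: 153/8; S2 reads c2=0 → after 1×micro: 0 ⇒ (c0=0, c1=153/8, c2=0)
macro 4: S0 reads c1=153/8 → after 1×micro: 3; S1 reads c2=0 → after 1×micro: 459/16; S2 reads c2=0 → after 1×micro: 0 ⇒ (c0=3, c1=459/16, c2=0)
macro 5: S0 reads c1=459/16 → after 1×micro: 2; S1 reads c2=0 → after 1×micro: 1377/32; S2 reads c2=0 → after 1×micro: 0 ⇒ (c0=2, c1=1377/32, c2=0)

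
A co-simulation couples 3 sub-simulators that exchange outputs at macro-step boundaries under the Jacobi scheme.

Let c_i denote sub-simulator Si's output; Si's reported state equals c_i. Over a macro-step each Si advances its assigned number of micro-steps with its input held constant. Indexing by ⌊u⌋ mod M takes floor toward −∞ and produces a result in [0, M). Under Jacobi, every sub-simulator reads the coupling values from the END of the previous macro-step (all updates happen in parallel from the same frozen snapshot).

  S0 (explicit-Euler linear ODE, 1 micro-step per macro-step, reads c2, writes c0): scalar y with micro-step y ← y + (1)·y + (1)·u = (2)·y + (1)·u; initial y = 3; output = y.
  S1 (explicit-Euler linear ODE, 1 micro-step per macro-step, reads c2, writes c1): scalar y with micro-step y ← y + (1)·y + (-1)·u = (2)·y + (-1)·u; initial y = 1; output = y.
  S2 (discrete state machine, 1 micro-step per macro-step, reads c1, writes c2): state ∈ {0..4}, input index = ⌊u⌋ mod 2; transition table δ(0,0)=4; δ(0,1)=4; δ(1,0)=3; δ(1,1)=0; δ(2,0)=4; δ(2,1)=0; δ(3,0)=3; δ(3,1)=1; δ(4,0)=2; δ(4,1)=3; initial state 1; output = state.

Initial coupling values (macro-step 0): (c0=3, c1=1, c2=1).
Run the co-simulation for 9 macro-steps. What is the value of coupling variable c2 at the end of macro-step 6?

c2 at macro-step 6 = 4

macro 1: S0 reads c2=1 → after 1×micro: 7; S1 reads c2=1 → after 1×micro: 1; S2 reads c1=1 → after 1×micro: 0 ⇒ (c0=7, c1=1, c2=0)
macro 2: S0 reads c2=0 → after 1×micro: 14; S1 reads c2=0 → after 1×micro: 2; S2 reads c1=1 → after 1×micro: 4 ⇒ (c0=14, c1=2, c2=4)
macro 3: S0 reads c2=4 → after 1×micro: 32; S1 reads c2=4 → after 1×micro: 0; S2 reads c1=2 → after 1×micro: 2 ⇒ (c0=32, c1=0, c2=2)
macro 4: S0 reads c2=2 → after 1×micro: 66; S1 reads c2=2 → after 1×micro: -2; S2 reads c1=0 → after 1×micro: 4 ⇒ (c0=66, c1=-2, c2=4)
macro 5: S0 reads c2=4 → after 1×micro: 136; S1 reads c2=4 → after 1×micro: -8; S2 reads c1=-2 → after 1×micro: 2 ⇒ (c0=136, c1=-8, c2=2)
macro 6: S0 reads c2=2 → after 1×micro: 274; S1 reads c2=2 → after 1×micro: -18; S2 reads c1=-8 → after 1×micro: 4 ⇒ (c0=274, c1=-18, c2=4)
macro 7: S0 reads c2=4 → after 1×micro: 552; S1 reads c2=4 → after 1×micro: -40; S2 reads c1=-18 → after 1×micro: 2 ⇒ (c0=552, c1=-40, c2=2)
macro 8: S0 reads c2=2 → after 1×micro: 1106; S1 reads c2=2 → after 1×micro: -82; S2 reads c1=-40 → after 1×micro: 4 ⇒ (c0=1106, c1=-82, c2=4)
macro 9: S0 reads c2=4 → after 1×micro: 2216; S1 reads c2=4 → after 1×micro: -168; S2 reads c1=-82 → after 1×micro: 2 ⇒ (c0=2216, c1=-168, c2=2)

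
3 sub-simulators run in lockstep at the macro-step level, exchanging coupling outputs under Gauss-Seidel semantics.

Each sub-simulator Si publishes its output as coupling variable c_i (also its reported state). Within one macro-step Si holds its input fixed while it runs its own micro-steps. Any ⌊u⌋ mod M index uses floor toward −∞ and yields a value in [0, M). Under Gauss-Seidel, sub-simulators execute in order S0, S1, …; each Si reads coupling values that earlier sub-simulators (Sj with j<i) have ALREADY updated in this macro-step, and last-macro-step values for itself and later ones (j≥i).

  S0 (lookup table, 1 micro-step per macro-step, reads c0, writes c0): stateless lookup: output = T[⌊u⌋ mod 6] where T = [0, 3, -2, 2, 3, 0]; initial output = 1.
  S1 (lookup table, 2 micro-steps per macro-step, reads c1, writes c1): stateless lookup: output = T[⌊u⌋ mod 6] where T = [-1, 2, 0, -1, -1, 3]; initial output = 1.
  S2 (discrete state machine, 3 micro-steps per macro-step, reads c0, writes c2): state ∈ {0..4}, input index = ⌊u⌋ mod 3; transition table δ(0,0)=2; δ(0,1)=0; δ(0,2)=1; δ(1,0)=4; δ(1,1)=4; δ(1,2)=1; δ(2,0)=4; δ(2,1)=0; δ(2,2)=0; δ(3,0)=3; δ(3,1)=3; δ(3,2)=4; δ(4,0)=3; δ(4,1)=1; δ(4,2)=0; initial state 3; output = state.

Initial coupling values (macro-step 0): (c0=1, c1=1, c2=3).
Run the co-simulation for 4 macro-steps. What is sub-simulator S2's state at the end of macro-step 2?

S2 state at macro-step 2 = 1

macro 1: S0 reads c0=1 → after 1×micro: 3; S1 reads c1=1 → after 2×micro: 2; S2 reads c0=3 → after 3×micro: 3 ⇒ (c0=3, c1=2, c2=3)
macro 2: S0 reads c0=3 → after 1×micro: 2; S1 reads c1=2 → after 2×micro: 0; S2 reads c0=2 → after 3×micro: 1 ⇒ (c0=2, c1=0, c2=1)
macro 3: S0 reads c0=2 → after 1×micro: -2; S1 reads c1=0 → after 2×micro: -1; S2 reads c0=-2 → after 3×micro: 4 ⇒ (c0=-2, c1=-1, c2=4)
macro 4: S0 reads c0=-2 → after 1×micro: 3; S1 reads c1=-1 → after 2×micro: 3; S2 reads c0=3 → after 3×micro: 3 ⇒ (c0=3, c1=3, c2=3)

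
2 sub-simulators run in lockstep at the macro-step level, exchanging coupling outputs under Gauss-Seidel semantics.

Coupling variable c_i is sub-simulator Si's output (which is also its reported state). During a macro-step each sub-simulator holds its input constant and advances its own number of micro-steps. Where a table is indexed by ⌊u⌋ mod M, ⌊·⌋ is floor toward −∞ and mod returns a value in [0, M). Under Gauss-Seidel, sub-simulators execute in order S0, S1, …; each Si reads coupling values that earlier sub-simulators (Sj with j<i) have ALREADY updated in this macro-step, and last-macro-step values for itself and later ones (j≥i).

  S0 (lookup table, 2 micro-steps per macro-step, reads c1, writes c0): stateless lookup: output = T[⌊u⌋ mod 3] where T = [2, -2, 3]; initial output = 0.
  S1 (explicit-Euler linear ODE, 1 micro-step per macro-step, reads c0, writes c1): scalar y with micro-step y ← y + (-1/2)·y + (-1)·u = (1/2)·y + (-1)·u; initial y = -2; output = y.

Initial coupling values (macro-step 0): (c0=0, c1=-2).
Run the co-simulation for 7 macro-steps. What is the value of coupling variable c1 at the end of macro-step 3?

macro 1: S0 reads c1=-2 → after 2×micro: -2; S1 reads c0=-2 → after 1×micro: 1 ⇒ (c0=-2, c1=1)
macro 2: S0 reads c1=1 → after 2×micro: -2; S1 reads c0=-2 → after 1×micro: 5/2 ⇒ (c0=-2, c1=5/2)
macro 3: S0 reads c1=5/2 → after 2×micro: 3; S1 reads c0=3 → after 1×micro: -7/4 ⇒ (c0=3, c1=-7/4)
macro 4: S0 reads c1=-7/4 → after 2×micro: -2; S1 reads c0=-2 → after 1×micro: 9/8 ⇒ (c0=-2, c1=9/8)
macro 5: S0 reads c1=9/8 → after 2×micro: -2; S1 reads c0=-2 → after 1×micro: 41/16 ⇒ (c0=-2, c1=41/16)
macro 6: S0 reads c1=41/16 → after 2×micro: 3; S1 reads c0=3 → after 1×micro: -55/32 ⇒ (c0=3, c1=-55/32)
macro 7: S0 reads c1=-55/32 → after 2×micro: -2; S1 reads c0=-2 → after 1×micro: 73/64 ⇒ (c0=-2, c1=73/64)

c1 at macro-step 3 = -7/4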